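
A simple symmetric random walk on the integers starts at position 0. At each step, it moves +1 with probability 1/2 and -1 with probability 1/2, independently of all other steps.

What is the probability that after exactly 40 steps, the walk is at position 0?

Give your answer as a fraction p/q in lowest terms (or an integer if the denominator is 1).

Answer: 34461632205/274877906944

Derivation:
To return to 0 after 40 steps: need exactly 20 steps of +1 and 20 of -1.
Favorable paths: C(40,20) = 137846528820
Total paths: 2^40 = 1099511627776
P = 137846528820/1099511627776 = 34461632205/274877906944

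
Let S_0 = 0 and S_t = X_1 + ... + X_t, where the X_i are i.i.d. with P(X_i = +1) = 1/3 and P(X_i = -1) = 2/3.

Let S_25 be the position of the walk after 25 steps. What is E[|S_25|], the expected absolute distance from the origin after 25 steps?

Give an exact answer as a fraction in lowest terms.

S_25 takes values m ≡ 1 (mod 2) with |m| ≤ 25; P(S_25=m) = C(25,(25+m)/2) · (1/3)^((25+m)/2) · (2/3)^((25-m)/2).
Distribution: P(S=-25)=33554432/847288609443, P(S=-23)=419430400/847288609443, P(S=-21)=838860800/282429536481, P(S=-19)=9646899200/847288609443, P(S=-17)=26528972800/847288609443, P(S=-15)=18570280960/282429536481, P(S=-13)=92851404800/847288609443, P(S=-11)=126012620800/847288609443, P(S=-9)=15751577600/94143178827, P(S=-7)=133888409600/847288609443, P(S=-5)=107110727680/847288609443, P(S=-3)=24343347200/282429536481, P(S=-1)=42600857600/847288609443, P(S=1)=21300428800/847288609443, P(S=3)=3042918400/282429536481, P(S=5)=3347210240/847288609443, P(S=7)=1046003200/847288609443, P(S=9)=30764800/94143178827, P(S=11)=61529600/847288609443, P(S=13)=11334400/847288609443, P(S=15)=566720/282429536481, P(S=17)=202400/847288609443, P(S=19)=18400/847288609443, P(S=21)=400/282429536481, P(S=23)=50/847288609443, P(S=25)=1/847288609443
E[|S_25|] = Σ_m |m|·P(S_25=m) = 2404306276525/282429536481

Answer: 2404306276525/282429536481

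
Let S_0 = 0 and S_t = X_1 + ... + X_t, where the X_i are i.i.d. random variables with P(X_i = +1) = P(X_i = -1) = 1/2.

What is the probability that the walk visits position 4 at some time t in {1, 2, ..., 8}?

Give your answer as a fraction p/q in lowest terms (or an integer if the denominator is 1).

Count via complement. Let g(t,s) = #length-t paths at position s with S_1..S_t all ≠ 4.
g(t,s) = g(t-1,s-1) + g(t-1,s+1) for s ≠ 4; g(t,4) = 0.
t=0: g(0,0)=1
t=1: g(1,-1)=1 g(1,1)=1
t=2: g(2,-2)=1 g(2,0)=2 g(2,2)=1
t=3: g(3,-3)=1 g(3,-1)=3 g(3,1)=3 g(3,3)=1
t=4: g(4,-4)=1 g(4,-2)=4 g(4,0)=6 g(4,2)=4
t=5: g(5,-5)=1 g(5,-3)=5 g(5,-1)=10 g(5,1)=10 g(5,3)=4
t=6: g(6,-6)=1 g(6,-4)=6 g(6,-2)=15 g(6,0)=20 g(6,2)=14
t=7: g(7,-7)=1 g(7,-5)=7 g(7,-3)=21 g(7,-1)=35 g(7,1)=34 g(7,3)=14
t=8: g(8,-8)=1 g(8,-6)=8 g(8,-4)=28 g(8,-2)=56 g(8,0)=69 g(8,2)=48
Paths never hitting 4: Σ_s g(8,s) = 210
Paths hitting 4: 2^8 - 210 = 46
P = 46/256 = 23/128

Answer: 23/128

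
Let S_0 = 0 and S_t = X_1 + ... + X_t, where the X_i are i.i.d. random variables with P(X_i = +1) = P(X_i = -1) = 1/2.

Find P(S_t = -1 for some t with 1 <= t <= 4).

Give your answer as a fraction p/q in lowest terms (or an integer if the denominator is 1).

Count via complement. Let g(t,s) = #length-t paths at position s with S_1..S_t all ≠ -1.
g(t,s) = g(t-1,s-1) + g(t-1,s+1) for s ≠ -1; g(t,-1) = 0.
t=0: g(0,0)=1
t=1: g(1,1)=1
t=2: g(2,0)=1 g(2,2)=1
t=3: g(3,1)=2 g(3,3)=1
t=4: g(4,0)=2 g(4,2)=3 g(4,4)=1
Paths never hitting -1: Σ_s g(4,s) = 6
Paths hitting -1: 2^4 - 6 = 10
P = 10/16 = 5/8

Answer: 5/8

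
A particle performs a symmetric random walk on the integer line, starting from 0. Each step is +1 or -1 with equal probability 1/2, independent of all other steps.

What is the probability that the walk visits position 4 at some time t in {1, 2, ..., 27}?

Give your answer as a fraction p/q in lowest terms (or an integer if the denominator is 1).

Count via complement. Let g(t,s) = #length-t paths at position s with S_1..S_t all ≠ 4.
g(t,s) = g(t-1,s-1) + g(t-1,s+1) for s ≠ 4; g(t,4) = 0.
t=0: g(0,0)=1
t=1: g(1,-1)=1 g(1,1)=1
t=2: g(2,-2)=1 g(2,0)=2 g(2,2)=1
t=3: g(3,-3)=1 g(3,-1)=3 g(3,1)=3 g(3,3)=1
t=4: g(4,-4)=1 g(4,-2)=4 g(4,0)=6 g(4,2)=4
t=5: g(5,-5)=1 g(5,-3)=5 g(5,-1)=10 g(5,1)=10 g(5,3)=4
t=6: g(6,-6)=1 g(6,-4)=6 g(6,-2)=15 g(6,0)=20 g(6,2)=14
t=7: g(7,-7)=1 g(7,-5)=7 g(7,-3)=21 g(7,-1)=35 g(7,1)=34 g(7,3)=14
t=8: g(8,-8)=1 g(8,-6)=8 g(8,-4)=28 g(8,-2)=56 g(8,0)=69 g(8,2)=48
t=9: g(9,-9)=1 g(9,-7)=9 g(9,-5)=36 g(9,-3)=84 g(9,-1)=125 g(9,1)=117 g(9,3)=48
t=10: g(10,-10)=1 g(10,-8)=10 g(10,-6)=45 g(10,-4)=120 g(10,-2)=209 g(10,0)=242 g(10,2)=165
t=11: g(11,-11)=1 g(11,-9)=11 g(11,-7)=55 g(11,-5)=165 g(11,-3)=329 g(11,-1)=451 g(11,1)=407 g(11,3)=165
t=12: g(12,-12)=1 g(12,-10)=12 g(12,-8)=66 g(12,-6)=220 g(12,-4)=494 g(12,-2)=780 g(12,0)=858 g(12,2)=572
t=13: g(13,-13)=1 g(13,-11)=13 g(13,-9)=78 g(13,-7)=286 g(13,-5)=714 g(13,-3)=1274 g(13,-1)=1638 g(13,1)=1430 g(13,3)=572
t=14: g(14,-14)=1 g(14,-12)=14 g(14,-10)=91 g(14,-8)=364 g(14,-6)=1000 g(14,-4)=1988 g(14,-2)=2912 g(14,0)=3068 g(14,2)=2002
t=15: g(15,-15)=1 g(15,-13)=15 g(15,-11)=105 g(15,-9)=455 g(15,-7)=1364 g(15,-5)=2988 g(15,-3)=4900 g(15,-1)=5980 g(15,1)=5070 g(15,3)=2002
t=16: g(16,-16)=1 g(16,-14)=16 g(16,-12)=120 g(16,-10)=560 g(16,-8)=1819 g(16,-6)=4352 g(16,-4)=7888 g(16,-2)=10880 g(16,0)=11050 g(16,2)=7072
t=17: g(17,-17)=1 g(17,-15)=17 g(17,-13)=136 g(17,-11)=680 g(17,-9)=2379 g(17,-7)=6171 g(17,-5)=12240 g(17,-3)=18768 g(17,-1)=21930 g(17,1)=18122 g(17,3)=7072
t=18: g(18,-18)=1 g(18,-16)=18 g(18,-14)=153 g(18,-12)=816 g(18,-10)=3059 g(18,-8)=8550 g(18,-6)=18411 g(18,-4)=31008 g(18,-2)=40698 g(18,0)=40052 g(18,2)=25194
t=19: g(19,-19)=1 g(19,-17)=19 g(19,-15)=171 g(19,-13)=969 g(19,-11)=3875 g(19,-9)=11609 g(19,-7)=26961 g(19,-5)=49419 g(19,-3)=71706 g(19,-1)=80750 g(19,1)=65246 g(19,3)=25194
t=20: g(20,-20)=1 g(20,-18)=20 g(20,-16)=190 g(20,-14)=1140 g(20,-12)=4844 g(20,-10)=15484 g(20,-8)=38570 g(20,-6)=76380 g(20,-4)=121125 g(20,-2)=152456 g(20,0)=145996 g(20,2)=90440
t=21: g(21,-21)=1 g(21,-19)=21 g(21,-17)=210 g(21,-15)=1330 g(21,-13)=5984 g(21,-11)=20328 g(21,-9)=54054 g(21,-7)=114950 g(21,-5)=197505 g(21,-3)=273581 g(21,-1)=298452 g(21,1)=236436 g(21,3)=90440
t=22: g(22,-22)=1 g(22,-20)=22 g(22,-18)=231 g(22,-16)=1540 g(22,-14)=7314 g(22,-12)=26312 g(22,-10)=74382 g(22,-8)=169004 g(22,-6)=312455 g(22,-4)=471086 g(22,-2)=572033 g(22,0)=534888 g(22,2)=326876
t=23: g(23,-23)=1 g(23,-21)=23 g(23,-19)=253 g(23,-17)=1771 g(23,-15)=8854 g(23,-13)=33626 g(23,-11)=100694 g(23,-9)=243386 g(23,-7)=481459 g(23,-5)=783541 g(23,-3)=1043119 g(23,-1)=1106921 g(23,1)=861764 g(23,3)=326876
t=24: g(24,-24)=1 g(24,-22)=24 g(24,-20)=276 g(24,-18)=2024 g(24,-16)=10625 g(24,-14)=42480 g(24,-12)=134320 g(24,-10)=344080 g(24,-8)=724845 g(24,-6)=1265000 g(24,-4)=1826660 g(24,-2)=2150040 g(24,0)=1968685 g(24,2)=1188640
t=25: g(25,-25)=1 g(25,-23)=25 g(25,-21)=300 g(25,-19)=2300 g(25,-17)=12649 g(25,-15)=53105 g(25,-13)=176800 g(25,-11)=478400 g(25,-9)=1068925 g(25,-7)=1989845 g(25,-5)=3091660 g(25,-3)=3976700 g(25,-1)=4118725 g(25,1)=3157325 g(25,3)=1188640
t=26: g(26,-26)=1 g(26,-24)=26 g(26,-22)=325 g(26,-20)=2600 g(26,-18)=14949 g(26,-16)=65754 g(26,-14)=229905 g(26,-12)=655200 g(26,-10)=1547325 g(26,-8)=3058770 g(26,-6)=5081505 g(26,-4)=7068360 g(26,-2)=8095425 g(26,0)=7276050 g(26,2)=4345965
t=27: g(27,-27)=1 g(27,-25)=27 g(27,-23)=351 g(27,-21)=2925 g(27,-19)=17549 g(27,-17)=80703 g(27,-15)=295659 g(27,-13)=885105 g(27,-11)=2202525 g(27,-9)=4606095 g(27,-7)=8140275 g(27,-5)=12149865 g(27,-3)=15163785 g(27,-1)=15371475 g(27,1)=11622015 g(27,3)=4345965
Paths never hitting 4: Σ_s g(27,s) = 74884320
Paths hitting 4: 2^27 - 74884320 = 59333408
P = 59333408/134217728 = 1854169/4194304

Answer: 1854169/4194304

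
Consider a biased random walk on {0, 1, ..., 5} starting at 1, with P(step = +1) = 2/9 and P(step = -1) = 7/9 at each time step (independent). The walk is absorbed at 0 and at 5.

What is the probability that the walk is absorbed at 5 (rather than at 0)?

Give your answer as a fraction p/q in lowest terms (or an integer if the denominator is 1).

Biased walk: p = 2/9, q = 7/9, r = q/p = 7/2
Gambler's ruin: P(hit 5 before 0 | start at 1) = (1 - r^a)/(1 - r^N)
r^1 = 7/2; r^5 = 16807/32
P = (1 - 7/2) / (1 - 16807/32) = -5/2 / -16775/32 = 16/3355

Answer: 16/3355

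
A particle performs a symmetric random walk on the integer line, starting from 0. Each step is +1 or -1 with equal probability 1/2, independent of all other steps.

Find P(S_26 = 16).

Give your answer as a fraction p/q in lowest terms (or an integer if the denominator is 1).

To reach position 16 after 26 steps: need 21 steps of +1 and 5 of -1.
Favorable paths: C(26,21) = 65780
Total paths: 2^26 = 67108864
P = 65780/67108864 = 16445/16777216

Answer: 16445/16777216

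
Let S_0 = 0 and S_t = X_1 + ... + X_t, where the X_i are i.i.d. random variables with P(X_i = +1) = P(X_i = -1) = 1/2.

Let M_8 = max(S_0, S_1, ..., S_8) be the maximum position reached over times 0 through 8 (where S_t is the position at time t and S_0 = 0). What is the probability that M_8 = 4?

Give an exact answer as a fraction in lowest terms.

Let M_8 = max(S_0,...,S_8). Use the reflection principle: for j ≥ 1, #{paths with M_8 ≥ j} = #{S_8 ≥ j} + #{S_8 ≥ j+1}.
By reflection, #{M_8 ≥ 4} = #{S_8 ≥ 4} + #{S_8 ≥ 5} = 37 + 9 = 46.
#{M_8 ≥ 5} = #{S_8 ≥ 5} + #{S_8 ≥ 6} = 9 + 9 = 18.
#{M_8 = 4} = 46 - 18 = 28.
P(M_8 = 4) = 28/256 = 7/64

Answer: 7/64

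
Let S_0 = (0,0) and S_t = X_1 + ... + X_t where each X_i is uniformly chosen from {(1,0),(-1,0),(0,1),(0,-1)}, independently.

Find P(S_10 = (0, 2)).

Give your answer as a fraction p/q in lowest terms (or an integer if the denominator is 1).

Answer: 11025/262144

Derivation:
Let h be the number of horizontal steps (so 10-h are vertical). To end at (0,2) need (h+0)/2 right-steps and ((10-h)+2)/2 up-steps.
Sum over h with 0 ≤ h ≤ 8, h ≡ 0 (mod 2), 10-h ≡ 0 (mod 2):
h=0: C(10,0)·C(0,0)·C(10,6) = 1·1·210 = 210
h=2: C(10,2)·C(2,1)·C(8,5) = 45·2·56 = 5040
h=4: C(10,4)·C(4,2)·C(6,4) = 210·6·15 = 18900
h=6: C(10,6)·C(6,3)·C(4,3) = 210·20·4 = 16800
h=8: C(10,8)·C(8,4)·C(2,2) = 45·70·1 = 3150
Total favorable: 44100
Total paths: 4^10 = 1048576
P = 44100/1048576 = 11025/262144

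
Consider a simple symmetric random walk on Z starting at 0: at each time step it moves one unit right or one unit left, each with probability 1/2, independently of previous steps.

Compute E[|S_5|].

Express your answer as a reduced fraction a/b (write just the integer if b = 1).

Answer: 15/8

Derivation:
S_5 takes values m ≡ 1 (mod 2) with |m| ≤ 5; P(S_5=m) = C(5,(5+m)/2)/2^5.
Total paths: 2^5 = 32
Distribution: P(S=-5)=1/32, P(S=-3)=5/32, P(S=-1)=10/32, P(S=1)=10/32, P(S=3)=5/32, P(S=5)=1/32
E[|S_5|] = Σ_m |m|·P(S_5=m) = 60/32 = 15/8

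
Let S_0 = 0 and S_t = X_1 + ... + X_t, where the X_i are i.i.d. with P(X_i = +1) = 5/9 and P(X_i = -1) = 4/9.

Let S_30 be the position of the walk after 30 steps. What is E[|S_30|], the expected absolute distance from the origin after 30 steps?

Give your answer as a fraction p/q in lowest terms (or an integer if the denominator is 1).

S_30 takes values m ≡ 0 (mod 2) with |m| ≤ 30; P(S_30=m) = C(30,(30+m)/2) · (5/9)^((30+m)/2) · (4/9)^((30-m)/2).
Distribution: P(S=-30)=1152921504606846976/42391158275216203514294433201, P(S=-28)=14411518807585587200/14130386091738734504764811067, P(S=-26)=261208778387488768000/14130386091738734504764811067, P(S=-24)=9142307243562106880000/42391158275216203514294433201, P(S=-22)=2856971013613158400000/1570042899082081611640534563, P(S=-20)=18570311588485529600000/1570042899082081611640534563, P(S=-18)=290161118570086400000000/4710128697246244834921603689, P(S=-16)=414515883671552000000000/1570042899082081611640534563, P(S=-14)=1489666456944640000000000/1570042899082081611640534563, P(S=-12)=40965827565977600000000000/14130386091738734504764811067, P(S=-10)=35845099120230400000000000/4710128697246244834921603689, P(S=-8)=81466134364160000000000000/4710128697246244834921603689, P(S=-6)=483705172787200000000000000/14130386091738734504764811067, P(S=-4)=93020225536000000000000000/1570042899082081611640534563, P(S=-2)=141191413760000000000000000/1570042899082081611640534563, P(S=0)=564765655040000000000000000/4710128697246244834921603689, P(S=2)=220611584000000000000000000/1570042899082081611640534563, P(S=4)=227100160000000000000000000/1570042899082081611640534563, P(S=6)=1845188800000000000000000000/14130386091738734504764811067, P(S=8)=485576000000000000000000000/4710128697246244834921603689, P(S=10)=333833500000000000000000000/4710128697246244834921603689, P(S=12)=596131250000000000000000000/14130386091738734504764811067, P(S=14)=33871093750000000000000000/1570042899082081611640534563, P(S=16)=14726562500000000000000000/1570042899082081611640534563, P(S=18)=16107177734375000000000000/4710128697246244834921603689, P(S=20)=1610717773437500000000000/1570042899082081611640534563, P(S=22)=387191772460937500000000/1570042899082081611640534563, P(S=24)=1935958862304687500000000/42391158275216203514294433201, P(S=26)=86426734924316406250000/14130386091738734504764811067, P(S=28)=7450580596923828125000/14130386091738734504764811067, P(S=30)=931322574615478515625/42391158275216203514294433201
E[|S_30|] = Σ_m |m|·P(S_30=m) = 8029383080351104710872697290/1570042899082081611640534563

Answer: 8029383080351104710872697290/1570042899082081611640534563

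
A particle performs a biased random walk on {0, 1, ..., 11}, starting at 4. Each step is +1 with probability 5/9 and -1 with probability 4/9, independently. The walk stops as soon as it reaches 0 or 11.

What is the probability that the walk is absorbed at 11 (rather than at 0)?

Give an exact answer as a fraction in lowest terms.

Biased walk: p = 5/9, q = 4/9, r = q/p = 4/5
Gambler's ruin: P(hit 11 before 0 | start at 4) = (1 - r^a)/(1 - r^N)
r^4 = 256/625; r^11 = 4194304/48828125
P = (1 - 256/625) / (1 - 4194304/48828125) = 369/625 / 44633821/48828125 = 28828125/44633821

Answer: 28828125/44633821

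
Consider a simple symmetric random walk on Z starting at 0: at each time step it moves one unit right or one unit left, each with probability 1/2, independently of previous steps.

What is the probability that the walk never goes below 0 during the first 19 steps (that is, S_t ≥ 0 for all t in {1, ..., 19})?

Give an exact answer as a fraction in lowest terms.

Answer: 46189/262144

Derivation:
Let f(t,s) = #length-t paths at position s with S_1..S_t all ≥ 0.
f(t,s) = f(t-1,s-1) + f(t-1,s+1) for s ≥ 0; f(t,s) = 0 for s < 0.
t=0: f(0,0)=1
t=1: f(1,1)=1
t=2: f(2,0)=1 f(2,2)=1
t=3: f(3,1)=2 f(3,3)=1
t=4: f(4,0)=2 f(4,2)=3 f(4,4)=1
t=5: f(5,1)=5 f(5,3)=4 f(5,5)=1
t=6: f(6,0)=5 f(6,2)=9 f(6,4)=5 f(6,6)=1
t=7: f(7,1)=14 f(7,3)=14 f(7,5)=6 f(7,7)=1
t=8: f(8,0)=14 f(8,2)=28 f(8,4)=20 f(8,6)=7 f(8,8)=1
t=9: f(9,1)=42 f(9,3)=48 f(9,5)=27 f(9,7)=8 f(9,9)=1
t=10: f(10,0)=42 f(10,2)=90 f(10,4)=75 f(10,6)=35 f(10,8)=9 f(10,10)=1
t=11: f(11,1)=132 f(11,3)=165 f(11,5)=110 f(11,7)=44 f(11,9)=10 f(11,11)=1
t=12: f(12,0)=132 f(12,2)=297 f(12,4)=275 f(12,6)=154 f(12,8)=54 f(12,10)=11 f(12,12)=1
t=13: f(13,1)=429 f(13,3)=572 f(13,5)=429 f(13,7)=208 f(13,9)=65 f(13,11)=12 f(13,13)=1
t=14: f(14,0)=429 f(14,2)=1001 f(14,4)=1001 f(14,6)=637 f(14,8)=273 f(14,10)=77 f(14,12)=13 f(14,14)=1
t=15: f(15,1)=1430 f(15,3)=2002 f(15,5)=1638 f(15,7)=910 f(15,9)=350 f(15,11)=90 f(15,13)=14 f(15,15)=1
t=16: f(16,0)=1430 f(16,2)=3432 f(16,4)=3640 f(16,6)=2548 f(16,8)=1260 f(16,10)=440 f(16,12)=104 f(16,14)=15 f(16,16)=1
t=17: f(17,1)=4862 f(17,3)=7072 f(17,5)=6188 f(17,7)=3808 f(17,9)=1700 f(17,11)=544 f(17,13)=119 f(17,15)=16 f(17,17)=1
t=18: f(18,0)=4862 f(18,2)=11934 f(18,4)=13260 f(18,6)=9996 f(18,8)=5508 f(18,10)=2244 f(18,12)=663 f(18,14)=135 f(18,16)=17 f(18,18)=1
t=19: f(19,1)=16796 f(19,3)=25194 f(19,5)=23256 f(19,7)=15504 f(19,9)=7752 f(19,11)=2907 f(19,13)=798 f(19,15)=152 f(19,17)=18 f(19,19)=1
Σ_s f(19,s) = 92378
P = 92378/524288 = 46189/262144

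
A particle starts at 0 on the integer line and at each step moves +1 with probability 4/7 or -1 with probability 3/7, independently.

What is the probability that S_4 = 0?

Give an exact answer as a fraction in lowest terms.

To be at 0 after 4 steps: need exactly 2 steps of +1 and 2 of -1.
Number of such sequences: C(4,2) = 6
Each has probability (4/7)^2 · (3/7)^2 = 144/2401
P = 6 · 144/2401 = 864/2401

Answer: 864/2401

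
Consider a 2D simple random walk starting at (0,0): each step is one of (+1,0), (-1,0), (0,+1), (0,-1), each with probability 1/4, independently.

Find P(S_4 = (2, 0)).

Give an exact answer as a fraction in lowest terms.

Answer: 1/16

Derivation:
Let h be the number of horizontal steps (so 4-h are vertical). To end at (2,0) need (h+2)/2 right-steps and ((4-h)+0)/2 up-steps.
Sum over h with 2 ≤ h ≤ 4, h ≡ 0 (mod 2), 4-h ≡ 0 (mod 2):
h=2: C(4,2)·C(2,2)·C(2,1) = 6·1·2 = 12
h=4: C(4,4)·C(4,3)·C(0,0) = 1·4·1 = 4
Total favorable: 16
Total paths: 4^4 = 256
P = 16/256 = 1/16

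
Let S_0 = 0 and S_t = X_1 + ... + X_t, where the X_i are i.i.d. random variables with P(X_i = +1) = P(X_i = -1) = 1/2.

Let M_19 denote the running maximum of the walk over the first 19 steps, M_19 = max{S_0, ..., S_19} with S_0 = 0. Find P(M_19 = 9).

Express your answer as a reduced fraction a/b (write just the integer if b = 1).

Let M_19 = max(S_0,...,S_19). Use the reflection principle: for j ≥ 1, #{paths with M_19 ≥ j} = #{S_19 ≥ j} + #{S_19 ≥ j+1}.
By reflection, #{M_19 ≥ 9} = #{S_19 ≥ 9} + #{S_19 ≥ 10} = 16664 + 5036 = 21700.
#{M_19 ≥ 10} = #{S_19 ≥ 10} + #{S_19 ≥ 11} = 5036 + 5036 = 10072.
#{M_19 = 9} = 21700 - 10072 = 11628.
P(M_19 = 9) = 11628/524288 = 2907/131072

Answer: 2907/131072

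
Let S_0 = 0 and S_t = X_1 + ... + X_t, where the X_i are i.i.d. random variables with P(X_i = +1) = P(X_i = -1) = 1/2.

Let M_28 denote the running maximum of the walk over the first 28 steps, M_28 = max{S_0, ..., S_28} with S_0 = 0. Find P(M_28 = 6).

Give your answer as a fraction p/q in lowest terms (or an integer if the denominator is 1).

Let M_28 = max(S_0,...,S_28). Use the reflection principle: for j ≥ 1, #{paths with M_28 ≥ j} = #{S_28 ≥ j} + #{S_28 ≥ j+1}.
By reflection, #{M_28 ≥ 6} = #{S_28 ≥ 6} + #{S_28 ≥ 7} = 46295513 + 24821333 = 71116846.
#{M_28 ≥ 7} = #{S_28 ≥ 7} + #{S_28 ≥ 8} = 24821333 + 24821333 = 49642666.
#{M_28 = 6} = 71116846 - 49642666 = 21474180.
P(M_28 = 6) = 21474180/268435456 = 5368545/67108864

Answer: 5368545/67108864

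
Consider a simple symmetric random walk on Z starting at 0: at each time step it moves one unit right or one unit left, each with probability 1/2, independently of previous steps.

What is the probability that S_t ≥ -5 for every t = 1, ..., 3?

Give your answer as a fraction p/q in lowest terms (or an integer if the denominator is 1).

Let f(t,s) = #length-t paths at position s with S_1..S_t all ≥ -5.
f(t,s) = f(t-1,s-1) + f(t-1,s+1) for s ≥ -5; f(t,s) = 0 for s < -5.
t=0: f(0,0)=1
t=1: f(1,-1)=1 f(1,1)=1
t=2: f(2,-2)=1 f(2,0)=2 f(2,2)=1
t=3: f(3,-3)=1 f(3,-1)=3 f(3,1)=3 f(3,3)=1
Σ_s f(3,s) = 8
P = 8/8 = 1

Answer: 1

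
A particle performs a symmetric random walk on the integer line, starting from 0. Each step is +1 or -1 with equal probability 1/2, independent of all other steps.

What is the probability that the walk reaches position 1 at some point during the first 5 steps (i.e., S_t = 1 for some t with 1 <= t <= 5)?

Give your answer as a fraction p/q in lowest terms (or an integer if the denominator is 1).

Count via complement. Let g(t,s) = #length-t paths at position s with S_1..S_t all ≠ 1.
g(t,s) = g(t-1,s-1) + g(t-1,s+1) for s ≠ 1; g(t,1) = 0.
t=0: g(0,0)=1
t=1: g(1,-1)=1
t=2: g(2,-2)=1 g(2,0)=1
t=3: g(3,-3)=1 g(3,-1)=2
t=4: g(4,-4)=1 g(4,-2)=3 g(4,0)=2
t=5: g(5,-5)=1 g(5,-3)=4 g(5,-1)=5
Paths never hitting 1: Σ_s g(5,s) = 10
Paths hitting 1: 2^5 - 10 = 22
P = 22/32 = 11/16

Answer: 11/16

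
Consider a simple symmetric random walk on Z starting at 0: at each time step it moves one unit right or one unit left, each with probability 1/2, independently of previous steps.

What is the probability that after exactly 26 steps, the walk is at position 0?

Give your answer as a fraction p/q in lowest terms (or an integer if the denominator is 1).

To return to 0 after 26 steps: need exactly 13 steps of +1 and 13 of -1.
Favorable paths: C(26,13) = 10400600
Total paths: 2^26 = 67108864
P = 10400600/67108864 = 1300075/8388608

Answer: 1300075/8388608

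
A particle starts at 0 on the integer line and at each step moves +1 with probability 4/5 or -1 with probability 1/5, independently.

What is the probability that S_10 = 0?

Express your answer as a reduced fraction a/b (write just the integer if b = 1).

To reach position 0 after 10 steps: need 5 steps of +1 and 5 steps of -1.
Number of such sequences: C(10,5) = 252
Each has probability (4/5)^5 · (1/5)^5 = 1024/9765625
P = 252 · 1024/9765625 = 258048/9765625

Answer: 258048/9765625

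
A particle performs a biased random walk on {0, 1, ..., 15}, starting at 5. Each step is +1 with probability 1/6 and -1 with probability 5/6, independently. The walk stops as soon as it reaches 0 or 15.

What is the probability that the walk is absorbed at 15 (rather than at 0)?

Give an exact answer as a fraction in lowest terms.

Biased walk: p = 1/6, q = 5/6, r = q/p = 5
Gambler's ruin: P(hit 15 before 0 | start at 5) = (1 - r^a)/(1 - r^N)
r^5 = 3125; r^15 = 30517578125
P = (1 - 3125) / (1 - 30517578125) = -3124 / -30517578124 = 1/9768751

Answer: 1/9768751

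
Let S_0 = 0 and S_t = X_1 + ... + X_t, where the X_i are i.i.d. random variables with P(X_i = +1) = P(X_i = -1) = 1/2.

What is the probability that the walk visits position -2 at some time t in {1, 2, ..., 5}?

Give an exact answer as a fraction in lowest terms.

Answer: 3/8

Derivation:
Count via complement. Let g(t,s) = #length-t paths at position s with S_1..S_t all ≠ -2.
g(t,s) = g(t-1,s-1) + g(t-1,s+1) for s ≠ -2; g(t,-2) = 0.
t=0: g(0,0)=1
t=1: g(1,-1)=1 g(1,1)=1
t=2: g(2,0)=2 g(2,2)=1
t=3: g(3,-1)=2 g(3,1)=3 g(3,3)=1
t=4: g(4,0)=5 g(4,2)=4 g(4,4)=1
t=5: g(5,-1)=5 g(5,1)=9 g(5,3)=5 g(5,5)=1
Paths never hitting -2: Σ_s g(5,s) = 20
Paths hitting -2: 2^5 - 20 = 12
P = 12/32 = 3/8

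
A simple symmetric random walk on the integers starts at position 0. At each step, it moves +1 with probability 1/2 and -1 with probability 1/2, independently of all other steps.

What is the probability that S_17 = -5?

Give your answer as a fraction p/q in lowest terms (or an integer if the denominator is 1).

Answer: 1547/16384

Derivation:
To reach position -5 after 17 steps: need 6 steps of +1 and 11 of -1.
Favorable paths: C(17,6) = 12376
Total paths: 2^17 = 131072
P = 12376/131072 = 1547/16384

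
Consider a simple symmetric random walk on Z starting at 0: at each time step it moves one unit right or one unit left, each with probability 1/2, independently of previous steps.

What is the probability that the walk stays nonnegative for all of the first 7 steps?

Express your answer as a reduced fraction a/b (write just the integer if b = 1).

Let f(t,s) = #length-t paths at position s with S_1..S_t all ≥ 0.
f(t,s) = f(t-1,s-1) + f(t-1,s+1) for s ≥ 0; f(t,s) = 0 for s < 0.
t=0: f(0,0)=1
t=1: f(1,1)=1
t=2: f(2,0)=1 f(2,2)=1
t=3: f(3,1)=2 f(3,3)=1
t=4: f(4,0)=2 f(4,2)=3 f(4,4)=1
t=5: f(5,1)=5 f(5,3)=4 f(5,5)=1
t=6: f(6,0)=5 f(6,2)=9 f(6,4)=5 f(6,6)=1
t=7: f(7,1)=14 f(7,3)=14 f(7,5)=6 f(7,7)=1
Σ_s f(7,s) = 35
P = 35/128 = 35/128

Answer: 35/128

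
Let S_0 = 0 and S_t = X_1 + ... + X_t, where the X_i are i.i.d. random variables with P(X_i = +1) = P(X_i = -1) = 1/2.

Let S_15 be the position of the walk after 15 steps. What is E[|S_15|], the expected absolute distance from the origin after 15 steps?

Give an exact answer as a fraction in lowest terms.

Answer: 6435/2048

Derivation:
S_15 takes values m ≡ 1 (mod 2) with |m| ≤ 15; P(S_15=m) = C(15,(15+m)/2)/2^15.
Total paths: 2^15 = 32768
Distribution: P(S=-15)=1/32768, P(S=-13)=15/32768, P(S=-11)=105/32768, P(S=-9)=455/32768, P(S=-7)=1365/32768, P(S=-5)=3003/32768, P(S=-3)=5005/32768, P(S=-1)=6435/32768, P(S=1)=6435/32768, P(S=3)=5005/32768, P(S=5)=3003/32768, P(S=7)=1365/32768, P(S=9)=455/32768, P(S=11)=105/32768, P(S=13)=15/32768, P(S=15)=1/32768
E[|S_15|] = Σ_m |m|·P(S_15=m) = 102960/32768 = 6435/2048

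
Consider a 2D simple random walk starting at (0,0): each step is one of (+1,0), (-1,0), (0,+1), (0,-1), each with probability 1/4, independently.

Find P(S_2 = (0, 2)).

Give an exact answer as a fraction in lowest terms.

Let h be the number of horizontal steps (so 2-h are vertical). To end at (0,2) need (h+0)/2 right-steps and ((2-h)+2)/2 up-steps.
Sum over h with 0 ≤ h ≤ 0, h ≡ 0 (mod 2), 2-h ≡ 0 (mod 2):
h=0: C(2,0)·C(0,0)·C(2,2) = 1·1·1 = 1
Total favorable: 1
Total paths: 4^2 = 16
P = 1/16 = 1/16

Answer: 1/16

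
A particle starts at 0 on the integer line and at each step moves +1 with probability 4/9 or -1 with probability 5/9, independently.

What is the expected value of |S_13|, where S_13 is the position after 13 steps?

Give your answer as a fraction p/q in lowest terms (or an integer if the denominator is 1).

Answer: 296328377111/94143178827

Derivation:
S_13 takes values m ≡ 1 (mod 2) with |m| ≤ 13; P(S_13=m) = C(13,(13+m)/2) · (4/9)^((13+m)/2) · (5/9)^((13-m)/2).
Distribution: P(S=-13)=1220703125/2541865828329, P(S=-11)=12695312500/2541865828329, P(S=-9)=20312500000/847288609443, P(S=-7)=178750000000/2541865828329, P(S=-5)=357500000000/2541865828329, P(S=-3)=57200000000/282429536481, P(S=-1)=183040000000/847288609443, P(S=1)=146432000000/847288609443, P(S=3)=29286400000/282429536481, P(S=5)=117145600000/2541865828329, P(S=7)=37486592000/2541865828329, P(S=9)=2726297600/847288609443, P(S=11)=1090519040/2541865828329, P(S=13)=67108864/2541865828329
E[|S_13|] = Σ_m |m|·P(S_13=m) = 296328377111/94143178827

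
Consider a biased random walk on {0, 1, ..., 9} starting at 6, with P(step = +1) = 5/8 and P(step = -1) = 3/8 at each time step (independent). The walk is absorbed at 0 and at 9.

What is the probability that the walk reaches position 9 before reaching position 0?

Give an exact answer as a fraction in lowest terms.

Biased walk: p = 5/8, q = 3/8, r = q/p = 3/5
Gambler's ruin: P(hit 9 before 0 | start at 6) = (1 - r^a)/(1 - r^N)
r^6 = 729/15625; r^9 = 19683/1953125
P = (1 - 729/15625) / (1 - 19683/1953125) = 14896/15625 / 1933442/1953125 = 19000/19729

Answer: 19000/19729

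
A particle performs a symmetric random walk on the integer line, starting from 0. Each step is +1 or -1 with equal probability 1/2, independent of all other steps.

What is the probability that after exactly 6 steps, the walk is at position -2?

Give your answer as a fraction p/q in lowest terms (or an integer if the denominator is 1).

Answer: 15/64

Derivation:
To reach position -2 after 6 steps: need 2 steps of +1 and 4 of -1.
Favorable paths: C(6,2) = 15
Total paths: 2^6 = 64
P = 15/64 = 15/64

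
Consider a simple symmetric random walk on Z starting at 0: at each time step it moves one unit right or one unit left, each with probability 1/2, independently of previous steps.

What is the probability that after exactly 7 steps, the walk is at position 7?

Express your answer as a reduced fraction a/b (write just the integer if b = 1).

Answer: 1/128

Derivation:
To reach position 7 after 7 steps: need 7 steps of +1 and 0 of -1.
Favorable paths: C(7,7) = 1
Total paths: 2^7 = 128
P = 1/128 = 1/128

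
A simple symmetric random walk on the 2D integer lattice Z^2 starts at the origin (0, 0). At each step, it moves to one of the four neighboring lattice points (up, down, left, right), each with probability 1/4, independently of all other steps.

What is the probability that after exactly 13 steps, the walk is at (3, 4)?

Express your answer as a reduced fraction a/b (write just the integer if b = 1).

Answer: 61347/8388608

Derivation:
Let h be the number of horizontal steps (so 13-h are vertical). To end at (3,4) need (h+3)/2 right-steps and ((13-h)+4)/2 up-steps.
Sum over h with 3 ≤ h ≤ 9, h ≡ 1 (mod 2), 13-h ≡ 0 (mod 2):
h=3: C(13,3)·C(3,3)·C(10,7) = 286·1·120 = 34320
h=5: C(13,5)·C(5,4)·C(8,6) = 1287·5·28 = 180180
h=7: C(13,7)·C(7,5)·C(6,5) = 1716·21·6 = 216216
h=9: C(13,9)·C(9,6)·C(4,4) = 715·84·1 = 60060
Total favorable: 490776
Total paths: 4^13 = 67108864
P = 490776/67108864 = 61347/8388608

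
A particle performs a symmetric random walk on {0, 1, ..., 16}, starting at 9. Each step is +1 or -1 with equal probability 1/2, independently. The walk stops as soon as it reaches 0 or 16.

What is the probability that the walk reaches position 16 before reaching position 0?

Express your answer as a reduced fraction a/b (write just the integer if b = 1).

Symmetric walk (p = 1/2): the harmonic-function argument gives P(hit 16 before 0 | start at 9) = a/N.
P = 9/16 = 9/16

Answer: 9/16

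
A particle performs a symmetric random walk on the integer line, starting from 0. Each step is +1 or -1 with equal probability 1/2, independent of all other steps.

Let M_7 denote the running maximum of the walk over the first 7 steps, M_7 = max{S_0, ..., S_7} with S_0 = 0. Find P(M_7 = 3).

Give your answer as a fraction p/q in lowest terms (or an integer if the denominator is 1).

Let M_7 = max(S_0,...,S_7). Use the reflection principle: for j ≥ 1, #{paths with M_7 ≥ j} = #{S_7 ≥ j} + #{S_7 ≥ j+1}.
By reflection, #{M_7 ≥ 3} = #{S_7 ≥ 3} + #{S_7 ≥ 4} = 29 + 8 = 37.
#{M_7 ≥ 4} = #{S_7 ≥ 4} + #{S_7 ≥ 5} = 8 + 8 = 16.
#{M_7 = 3} = 37 - 16 = 21.
P(M_7 = 3) = 21/128 = 21/128

Answer: 21/128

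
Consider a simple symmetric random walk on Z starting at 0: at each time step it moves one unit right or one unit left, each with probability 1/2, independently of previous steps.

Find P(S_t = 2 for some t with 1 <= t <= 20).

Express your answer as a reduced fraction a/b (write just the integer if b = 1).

Count via complement. Let g(t,s) = #length-t paths at position s with S_1..S_t all ≠ 2.
g(t,s) = g(t-1,s-1) + g(t-1,s+1) for s ≠ 2; g(t,2) = 0.
t=0: g(0,0)=1
t=1: g(1,-1)=1 g(1,1)=1
t=2: g(2,-2)=1 g(2,0)=2
t=3: g(3,-3)=1 g(3,-1)=3 g(3,1)=2
t=4: g(4,-4)=1 g(4,-2)=4 g(4,0)=5
t=5: g(5,-5)=1 g(5,-3)=5 g(5,-1)=9 g(5,1)=5
t=6: g(6,-6)=1 g(6,-4)=6 g(6,-2)=14 g(6,0)=14
t=7: g(7,-7)=1 g(7,-5)=7 g(7,-3)=20 g(7,-1)=28 g(7,1)=14
t=8: g(8,-8)=1 g(8,-6)=8 g(8,-4)=27 g(8,-2)=48 g(8,0)=42
t=9: g(9,-9)=1 g(9,-7)=9 g(9,-5)=35 g(9,-3)=75 g(9,-1)=90 g(9,1)=42
t=10: g(10,-10)=1 g(10,-8)=10 g(10,-6)=44 g(10,-4)=110 g(10,-2)=165 g(10,0)=132
t=11: g(11,-11)=1 g(11,-9)=11 g(11,-7)=54 g(11,-5)=154 g(11,-3)=275 g(11,-1)=297 g(11,1)=132
t=12: g(12,-12)=1 g(12,-10)=12 g(12,-8)=65 g(12,-6)=208 g(12,-4)=429 g(12,-2)=572 g(12,0)=429
t=13: g(13,-13)=1 g(13,-11)=13 g(13,-9)=77 g(13,-7)=273 g(13,-5)=637 g(13,-3)=1001 g(13,-1)=1001 g(13,1)=429
t=14: g(14,-14)=1 g(14,-12)=14 g(14,-10)=90 g(14,-8)=350 g(14,-6)=910 g(14,-4)=1638 g(14,-2)=2002 g(14,0)=1430
t=15: g(15,-15)=1 g(15,-13)=15 g(15,-11)=104 g(15,-9)=440 g(15,-7)=1260 g(15,-5)=2548 g(15,-3)=3640 g(15,-1)=3432 g(15,1)=1430
t=16: g(16,-16)=1 g(16,-14)=16 g(16,-12)=119 g(16,-10)=544 g(16,-8)=1700 g(16,-6)=3808 g(16,-4)=6188 g(16,-2)=7072 g(16,0)=4862
t=17: g(17,-17)=1 g(17,-15)=17 g(17,-13)=135 g(17,-11)=663 g(17,-9)=2244 g(17,-7)=5508 g(17,-5)=9996 g(17,-3)=13260 g(17,-1)=11934 g(17,1)=4862
t=18: g(18,-18)=1 g(18,-16)=18 g(18,-14)=152 g(18,-12)=798 g(18,-10)=2907 g(18,-8)=7752 g(18,-6)=15504 g(18,-4)=23256 g(18,-2)=25194 g(18,0)=16796
t=19: g(19,-19)=1 g(19,-17)=19 g(19,-15)=170 g(19,-13)=950 g(19,-11)=3705 g(19,-9)=10659 g(19,-7)=23256 g(19,-5)=38760 g(19,-3)=48450 g(19,-1)=41990 g(19,1)=16796
t=20: g(20,-20)=1 g(20,-18)=20 g(20,-16)=189 g(20,-14)=1120 g(20,-12)=4655 g(20,-10)=14364 g(20,-8)=33915 g(20,-6)=62016 g(20,-4)=87210 g(20,-2)=90440 g(20,0)=58786
Paths never hitting 2: Σ_s g(20,s) = 352716
Paths hitting 2: 2^20 - 352716 = 695860
P = 695860/1048576 = 173965/262144

Answer: 173965/262144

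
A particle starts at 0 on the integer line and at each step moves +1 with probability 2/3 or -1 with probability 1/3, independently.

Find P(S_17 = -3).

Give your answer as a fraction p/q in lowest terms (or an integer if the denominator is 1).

Answer: 2489344/129140163

Derivation:
To reach position -3 after 17 steps: need 7 steps of +1 and 10 steps of -1.
Number of such sequences: C(17,7) = 19448
Each has probability (2/3)^7 · (1/3)^10 = 128/129140163
P = 19448 · 128/129140163 = 2489344/129140163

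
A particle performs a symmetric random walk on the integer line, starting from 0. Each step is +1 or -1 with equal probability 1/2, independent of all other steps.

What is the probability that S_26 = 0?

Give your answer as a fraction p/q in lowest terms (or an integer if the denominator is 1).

Answer: 1300075/8388608

Derivation:
To return to 0 after 26 steps: need exactly 13 steps of +1 and 13 of -1.
Favorable paths: C(26,13) = 10400600
Total paths: 2^26 = 67108864
P = 10400600/67108864 = 1300075/8388608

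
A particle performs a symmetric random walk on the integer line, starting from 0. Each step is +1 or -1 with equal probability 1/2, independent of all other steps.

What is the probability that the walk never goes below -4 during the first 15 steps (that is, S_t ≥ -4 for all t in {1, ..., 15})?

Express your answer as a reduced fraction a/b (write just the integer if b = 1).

Let f(t,s) = #length-t paths at position s with S_1..S_t all ≥ -4.
f(t,s) = f(t-1,s-1) + f(t-1,s+1) for s ≥ -4; f(t,s) = 0 for s < -4.
t=0: f(0,0)=1
t=1: f(1,-1)=1 f(1,1)=1
t=2: f(2,-2)=1 f(2,0)=2 f(2,2)=1
t=3: f(3,-3)=1 f(3,-1)=3 f(3,1)=3 f(3,3)=1
t=4: f(4,-4)=1 f(4,-2)=4 f(4,0)=6 f(4,2)=4 f(4,4)=1
t=5: f(5,-3)=5 f(5,-1)=10 f(5,1)=10 f(5,3)=5 f(5,5)=1
t=6: f(6,-4)=5 f(6,-2)=15 f(6,0)=20 f(6,2)=15 f(6,4)=6 f(6,6)=1
t=7: f(7,-3)=20 f(7,-1)=35 f(7,1)=35 f(7,3)=21 f(7,5)=7 f(7,7)=1
t=8: f(8,-4)=20 f(8,-2)=55 f(8,0)=70 f(8,2)=56 f(8,4)=28 f(8,6)=8 f(8,8)=1
t=9: f(9,-3)=75 f(9,-1)=125 f(9,1)=126 f(9,3)=84 f(9,5)=36 f(9,7)=9 f(9,9)=1
t=10: f(10,-4)=75 f(10,-2)=200 f(10,0)=251 f(10,2)=210 f(10,4)=120 f(10,6)=45 f(10,8)=10 f(10,10)=1
t=11: f(11,-3)=275 f(11,-1)=451 f(11,1)=461 f(11,3)=330 f(11,5)=165 f(11,7)=55 f(11,9)=11 f(11,11)=1
t=12: f(12,-4)=275 f(12,-2)=726 f(12,0)=912 f(12,2)=791 f(12,4)=495 f(12,6)=220 f(12,8)=66 f(12,10)=12 f(12,12)=1
t=13: f(13,-3)=1001 f(13,-1)=1638 f(13,1)=1703 f(13,3)=1286 f(13,5)=715 f(13,7)=286 f(13,9)=78 f(13,11)=13 f(13,13)=1
t=14: f(14,-4)=1001 f(14,-2)=2639 f(14,0)=3341 f(14,2)=2989 f(14,4)=2001 f(14,6)=1001 f(14,8)=364 f(14,10)=91 f(14,12)=14 f(14,14)=1
t=15: f(15,-3)=3640 f(15,-1)=5980 f(15,1)=6330 f(15,3)=4990 f(15,5)=3002 f(15,7)=1365 f(15,9)=455 f(15,11)=105 f(15,13)=15 f(15,15)=1
Σ_s f(15,s) = 25883
P = 25883/32768 = 25883/32768

Answer: 25883/32768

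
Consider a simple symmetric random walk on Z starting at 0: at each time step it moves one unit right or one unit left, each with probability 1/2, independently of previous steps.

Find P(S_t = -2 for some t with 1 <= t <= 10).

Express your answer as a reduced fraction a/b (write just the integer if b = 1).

Answer: 281/512

Derivation:
Count via complement. Let g(t,s) = #length-t paths at position s with S_1..S_t all ≠ -2.
g(t,s) = g(t-1,s-1) + g(t-1,s+1) for s ≠ -2; g(t,-2) = 0.
t=0: g(0,0)=1
t=1: g(1,-1)=1 g(1,1)=1
t=2: g(2,0)=2 g(2,2)=1
t=3: g(3,-1)=2 g(3,1)=3 g(3,3)=1
t=4: g(4,0)=5 g(4,2)=4 g(4,4)=1
t=5: g(5,-1)=5 g(5,1)=9 g(5,3)=5 g(5,5)=1
t=6: g(6,0)=14 g(6,2)=14 g(6,4)=6 g(6,6)=1
t=7: g(7,-1)=14 g(7,1)=28 g(7,3)=20 g(7,5)=7 g(7,7)=1
t=8: g(8,0)=42 g(8,2)=48 g(8,4)=27 g(8,6)=8 g(8,8)=1
t=9: g(9,-1)=42 g(9,1)=90 g(9,3)=75 g(9,5)=35 g(9,7)=9 g(9,9)=1
t=10: g(10,0)=132 g(10,2)=165 g(10,4)=110 g(10,6)=44 g(10,8)=10 g(10,10)=1
Paths never hitting -2: Σ_s g(10,s) = 462
Paths hitting -2: 2^10 - 462 = 562
P = 562/1024 = 281/512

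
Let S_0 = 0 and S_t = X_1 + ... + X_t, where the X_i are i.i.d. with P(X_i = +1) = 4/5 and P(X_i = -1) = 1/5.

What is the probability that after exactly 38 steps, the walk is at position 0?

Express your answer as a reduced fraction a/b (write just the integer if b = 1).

To be at 0 after 38 steps: need exactly 19 steps of +1 and 19 of -1.
Number of such sequences: C(38,19) = 35345263800
Each has probability (4/5)^19 · (1/5)^19 = 274877906944/363797880709171295166015625
P = 35345263800 · 274877906944/363797880709171295166015625 = 388625285349101273088/14551915228366851806640625

Answer: 388625285349101273088/14551915228366851806640625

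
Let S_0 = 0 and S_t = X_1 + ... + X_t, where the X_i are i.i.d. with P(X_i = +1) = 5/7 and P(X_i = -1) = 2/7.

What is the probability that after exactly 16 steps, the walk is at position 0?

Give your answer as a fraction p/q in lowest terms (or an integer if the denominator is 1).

Answer: 1287000000000/33232930569601

Derivation:
To be at 0 after 16 steps: need exactly 8 steps of +1 and 8 of -1.
Number of such sequences: C(16,8) = 12870
Each has probability (5/7)^8 · (2/7)^8 = 100000000/33232930569601
P = 12870 · 100000000/33232930569601 = 1287000000000/33232930569601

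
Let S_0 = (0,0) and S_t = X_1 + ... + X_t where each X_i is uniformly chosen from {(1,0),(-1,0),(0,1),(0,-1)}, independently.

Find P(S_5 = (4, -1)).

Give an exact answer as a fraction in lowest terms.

Let h be the number of horizontal steps (so 5-h are vertical). To end at (4,-1) need (h+4)/2 right-steps and ((5-h)-1)/2 up-steps.
Sum over h with 4 ≤ h ≤ 4, h ≡ 0 (mod 2), 5-h ≡ 1 (mod 2):
h=4: C(5,4)·C(4,4)·C(1,0) = 5·1·1 = 5
Total favorable: 5
Total paths: 4^5 = 1024
P = 5/1024 = 5/1024

Answer: 5/1024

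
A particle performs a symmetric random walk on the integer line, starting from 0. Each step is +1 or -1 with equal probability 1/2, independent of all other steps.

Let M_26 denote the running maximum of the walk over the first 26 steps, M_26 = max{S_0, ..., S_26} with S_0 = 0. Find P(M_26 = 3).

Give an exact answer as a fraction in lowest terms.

Let M_26 = max(S_0,...,S_26). Use the reflection principle: for j ≥ 1, #{paths with M_26 ≥ j} = #{S_26 ≥ j} + #{S_26 ≥ j+1}.
By reflection, #{M_26 ≥ 3} = #{S_26 ≥ 3} + #{S_26 ≥ 4} = 18696432 + 18696432 = 37392864.
#{M_26 ≥ 4} = #{S_26 ≥ 4} + #{S_26 ≥ 5} = 18696432 + 10970272 = 29666704.
#{M_26 = 3} = 37392864 - 29666704 = 7726160.
P(M_26 = 3) = 7726160/67108864 = 482885/4194304

Answer: 482885/4194304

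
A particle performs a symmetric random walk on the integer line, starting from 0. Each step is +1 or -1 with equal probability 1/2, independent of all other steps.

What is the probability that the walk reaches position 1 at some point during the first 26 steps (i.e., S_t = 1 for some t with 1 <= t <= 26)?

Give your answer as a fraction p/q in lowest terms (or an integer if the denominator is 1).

Answer: 7088533/8388608

Derivation:
Count via complement. Let g(t,s) = #length-t paths at position s with S_1..S_t all ≠ 1.
g(t,s) = g(t-1,s-1) + g(t-1,s+1) for s ≠ 1; g(t,1) = 0.
t=0: g(0,0)=1
t=1: g(1,-1)=1
t=2: g(2,-2)=1 g(2,0)=1
t=3: g(3,-3)=1 g(3,-1)=2
t=4: g(4,-4)=1 g(4,-2)=3 g(4,0)=2
t=5: g(5,-5)=1 g(5,-3)=4 g(5,-1)=5
t=6: g(6,-6)=1 g(6,-4)=5 g(6,-2)=9 g(6,0)=5
t=7: g(7,-7)=1 g(7,-5)=6 g(7,-3)=14 g(7,-1)=14
t=8: g(8,-8)=1 g(8,-6)=7 g(8,-4)=20 g(8,-2)=28 g(8,0)=14
t=9: g(9,-9)=1 g(9,-7)=8 g(9,-5)=27 g(9,-3)=48 g(9,-1)=42
t=10: g(10,-10)=1 g(10,-8)=9 g(10,-6)=35 g(10,-4)=75 g(10,-2)=90 g(10,0)=42
t=11: g(11,-11)=1 g(11,-9)=10 g(11,-7)=44 g(11,-5)=110 g(11,-3)=165 g(11,-1)=132
t=12: g(12,-12)=1 g(12,-10)=11 g(12,-8)=54 g(12,-6)=154 g(12,-4)=275 g(12,-2)=297 g(12,0)=132
t=13: g(13,-13)=1 g(13,-11)=12 g(13,-9)=65 g(13,-7)=208 g(13,-5)=429 g(13,-3)=572 g(13,-1)=429
t=14: g(14,-14)=1 g(14,-12)=13 g(14,-10)=77 g(14,-8)=273 g(14,-6)=637 g(14,-4)=1001 g(14,-2)=1001 g(14,0)=429
t=15: g(15,-15)=1 g(15,-13)=14 g(15,-11)=90 g(15,-9)=350 g(15,-7)=910 g(15,-5)=1638 g(15,-3)=2002 g(15,-1)=1430
t=16: g(16,-16)=1 g(16,-14)=15 g(16,-12)=104 g(16,-10)=440 g(16,-8)=1260 g(16,-6)=2548 g(16,-4)=3640 g(16,-2)=3432 g(16,0)=1430
t=17: g(17,-17)=1 g(17,-15)=16 g(17,-13)=119 g(17,-11)=544 g(17,-9)=1700 g(17,-7)=3808 g(17,-5)=6188 g(17,-3)=7072 g(17,-1)=4862
t=18: g(18,-18)=1 g(18,-16)=17 g(18,-14)=135 g(18,-12)=663 g(18,-10)=2244 g(18,-8)=5508 g(18,-6)=9996 g(18,-4)=13260 g(18,-2)=11934 g(18,0)=4862
t=19: g(19,-19)=1 g(19,-17)=18 g(19,-15)=152 g(19,-13)=798 g(19,-11)=2907 g(19,-9)=7752 g(19,-7)=15504 g(19,-5)=23256 g(19,-3)=25194 g(19,-1)=16796
t=20: g(20,-20)=1 g(20,-18)=19 g(20,-16)=170 g(20,-14)=950 g(20,-12)=3705 g(20,-10)=10659 g(20,-8)=23256 g(20,-6)=38760 g(20,-4)=48450 g(20,-2)=41990 g(20,0)=16796
t=21: g(21,-21)=1 g(21,-19)=20 g(21,-17)=189 g(21,-15)=1120 g(21,-13)=4655 g(21,-11)=14364 g(21,-9)=33915 g(21,-7)=62016 g(21,-5)=87210 g(21,-3)=90440 g(21,-1)=58786
t=22: g(22,-22)=1 g(22,-20)=21 g(22,-18)=209 g(22,-16)=1309 g(22,-14)=5775 g(22,-12)=19019 g(22,-10)=48279 g(22,-8)=95931 g(22,-6)=149226 g(22,-4)=177650 g(22,-2)=149226 g(22,0)=58786
t=23: g(23,-23)=1 g(23,-21)=22 g(23,-19)=230 g(23,-17)=1518 g(23,-15)=7084 g(23,-13)=24794 g(23,-11)=67298 g(23,-9)=144210 g(23,-7)=245157 g(23,-5)=326876 g(23,-3)=326876 g(23,-1)=208012
t=24: g(24,-24)=1 g(24,-22)=23 g(24,-20)=252 g(24,-18)=1748 g(24,-16)=8602 g(24,-14)=31878 g(24,-12)=92092 g(24,-10)=211508 g(24,-8)=389367 g(24,-6)=572033 g(24,-4)=653752 g(24,-2)=534888 g(24,0)=208012
t=25: g(25,-25)=1 g(25,-23)=24 g(25,-21)=275 g(25,-19)=2000 g(25,-17)=10350 g(25,-15)=40480 g(25,-13)=123970 g(25,-11)=303600 g(25,-9)=600875 g(25,-7)=961400 g(25,-5)=1225785 g(25,-3)=1188640 g(25,-1)=742900
t=26: g(26,-26)=1 g(26,-24)=25 g(26,-22)=299 g(26,-20)=2275 g(26,-18)=12350 g(26,-16)=50830 g(26,-14)=164450 g(26,-12)=427570 g(26,-10)=904475 g(26,-8)=1562275 g(26,-6)=2187185 g(26,-4)=2414425 g(26,-2)=1931540 g(26,0)=742900
Paths never hitting 1: Σ_s g(26,s) = 10400600
Paths hitting 1: 2^26 - 10400600 = 56708264
P = 56708264/67108864 = 7088533/8388608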